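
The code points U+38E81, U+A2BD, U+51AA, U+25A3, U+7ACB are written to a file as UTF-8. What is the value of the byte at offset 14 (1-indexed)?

1-indexed offset 14 is 0-indexed offset 13.
U+38E81 → 4-byte form F0 B8 BA 81 at offsets 0–3.
U+A2BD → 3-byte form EA 8A BD at offsets 4–6.
U+51AA → 3-byte form E5 86 AA at offsets 7–9.
U+25A3 → 3-byte form E2 96 A3 at offsets 10–12.
U+7ACB → 3-byte form E7 AB 8B at offsets 13–15.
Offset 13 falls in char 5's range; it's byte 1 of E7 AB 8B = 0xE7.

0xE7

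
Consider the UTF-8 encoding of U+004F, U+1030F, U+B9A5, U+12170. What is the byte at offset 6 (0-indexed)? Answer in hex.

0xA6

U+004F → 1-byte form 4F at offsets 0–0.
U+1030F → 4-byte form F0 90 8C 8F at offsets 1–4.
U+B9A5 → 3-byte form EB A6 A5 at offsets 5–7.
Offset 6 falls in char 3's range; it's byte 2 of EB A6 A5 = 0xA6.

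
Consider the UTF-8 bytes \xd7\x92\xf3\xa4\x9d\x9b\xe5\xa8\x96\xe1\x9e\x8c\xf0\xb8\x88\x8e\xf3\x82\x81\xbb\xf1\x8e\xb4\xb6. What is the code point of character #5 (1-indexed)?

Offset 0: leading byte 0xD7 = 11010111 → 2-byte char #1 = D7 92.
Offset 2: leading byte 0xF3 = 11110011 → 4-byte char #2 = F3 A4 9D 9B.
Offset 6: leading byte 0xE5 = 11100101 → 3-byte char #3 = E5 A8 96.
Offset 9: leading byte 0xE1 = 11100001 → 3-byte char #4 = E1 9E 8C.
Offset 12: leading byte 0xF0 = 11110000 → 4-byte char #5 = F0 B8 88 8E.
Leading byte 0xF0 = 11110000 matches 11110xxx → 4-byte sequence.
Byte 1: 0xF0 = 11110000, payload 000 (3 bits).
Byte 2: 0xB8 = 10111000 (10xxxxxx ✓), payload 111000.
Byte 3: 0x88 = 10001000 (10xxxxxx ✓), payload 001000.
Byte 4: 0x8E = 10001110 (10xxxxxx ✓), payload 001110.
Concatenate: 000111000001000001110 = 0x3820E (21 bits → U+3820E).

U+3820E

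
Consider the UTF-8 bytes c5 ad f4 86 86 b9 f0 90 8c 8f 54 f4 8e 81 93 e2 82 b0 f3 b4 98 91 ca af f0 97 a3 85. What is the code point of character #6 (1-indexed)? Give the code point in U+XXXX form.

Offset 0: leading byte 0xC5 = 11000101 → 2-byte char #1 = C5 AD.
Offset 2: leading byte 0xF4 = 11110100 → 4-byte char #2 = F4 86 86 B9.
Offset 6: leading byte 0xF0 = 11110000 → 4-byte char #3 = F0 90 8C 8F.
Offset 10: leading byte 0x54 = 01010100 → 1-byte char #4 = 54.
Offset 11: leading byte 0xF4 = 11110100 → 4-byte char #5 = F4 8E 81 93.
Offset 15: leading byte 0xE2 = 11100010 → 3-byte char #6 = E2 82 B0.
Leading byte 0xE2 = 11100010 matches 1110xxxx → 3-byte sequence.
Byte 1: 0xE2 = 11100010, payload 0010 (4 bits).
Byte 2: 0x82 = 10000010 (10xxxxxx ✓), payload 000010.
Byte 3: 0xB0 = 10110000 (10xxxxxx ✓), payload 110000.
Concatenate: 0010000010110000 = 0x20B0 (16 bits → U+20B0).

U+20B0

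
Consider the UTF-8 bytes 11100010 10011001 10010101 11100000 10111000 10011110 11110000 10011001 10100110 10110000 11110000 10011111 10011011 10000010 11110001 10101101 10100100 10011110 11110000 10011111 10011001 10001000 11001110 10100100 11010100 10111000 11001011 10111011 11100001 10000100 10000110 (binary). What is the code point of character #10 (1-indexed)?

Offset 0: leading byte 0xE2 = 11100010 → 3-byte char #1 = E2 99 95.
Offset 3: leading byte 0xE0 = 11100000 → 3-byte char #2 = E0 B8 9E.
Offset 6: leading byte 0xF0 = 11110000 → 4-byte char #3 = F0 99 A6 B0.
Offset 10: leading byte 0xF0 = 11110000 → 4-byte char #4 = F0 9F 9B 82.
Offset 14: leading byte 0xF1 = 11110001 → 4-byte char #5 = F1 AD A4 9E.
Offset 18: leading byte 0xF0 = 11110000 → 4-byte char #6 = F0 9F 99 88.
Offset 22: leading byte 0xCE = 11001110 → 2-byte char #7 = CE A4.
Offset 24: leading byte 0xD4 = 11010100 → 2-byte char #8 = D4 B8.
Offset 26: leading byte 0xCB = 11001011 → 2-byte char #9 = CB BB.
Offset 28: leading byte 0xE1 = 11100001 → 3-byte char #10 = E1 84 86.
Leading byte 0xE1 = 11100001 matches 1110xxxx → 3-byte sequence.
Byte 1: 0xE1 = 11100001, payload 0001 (4 bits).
Byte 2: 0x84 = 10000100 (10xxxxxx ✓), payload 000100.
Byte 3: 0x86 = 10000110 (10xxxxxx ✓), payload 000110.
Concatenate: 0001000100000110 = 0x1106 (16 bits → U+1106).

U+1106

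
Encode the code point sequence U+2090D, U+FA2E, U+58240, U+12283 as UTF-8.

F0 A0 A4 8D EF A8 AE F1 98 89 80 F0 92 8A 83

U+2090D: 4-byte form → F0 A0 A4 8D.
U+FA2E: 3-byte form → EF A8 AE.
U+58240: 4-byte form → F1 98 89 80.
U+12283: 4-byte form → F0 92 8A 83.
Concatenated (15 bytes): F0 A0 A4 8D EF A8 AE F1 98 89 80 F0 92 8A 83.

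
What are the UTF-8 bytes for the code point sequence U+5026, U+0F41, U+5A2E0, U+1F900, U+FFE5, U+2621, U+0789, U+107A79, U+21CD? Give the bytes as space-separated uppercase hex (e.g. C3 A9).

E5 80 A6 E0 BD 81 F1 9A 8B A0 F0 9F A4 80 EF BF A5 E2 98 A1 DE 89 F4 87 A9 B9 E2 87 8D

U+5026: 3-byte form → E5 80 A6.
U+0F41: 3-byte form → E0 BD 81.
U+5A2E0: 4-byte form → F1 9A 8B A0.
U+1F900: 4-byte form → F0 9F A4 80.
U+FFE5: 3-byte form → EF BF A5.
U+2621: 3-byte form → E2 98 A1.
U+0789: 2-byte form → DE 89.
U+107A79: 4-byte form → F4 87 A9 B9.
U+21CD: 3-byte form → E2 87 8D.
Concatenated (29 bytes): E5 80 A6 E0 BD 81 F1 9A 8B A0 F0 9F A4 80 EF BF A5 E2 98 A1 DE 89 F4 87 A9 B9 E2 87 8D.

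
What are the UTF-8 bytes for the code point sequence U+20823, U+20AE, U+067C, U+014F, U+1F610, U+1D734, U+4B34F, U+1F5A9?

F0 A0 A0 A3 E2 82 AE D9 BC C5 8F F0 9F 98 90 F0 9D 9C B4 F1 8B 8D 8F F0 9F 96 A9

U+20823: 4-byte form → F0 A0 A0 A3.
U+20AE: 3-byte form → E2 82 AE.
U+067C: 2-byte form → D9 BC.
U+014F: 2-byte form → C5 8F.
U+1F610: 4-byte form → F0 9F 98 90.
U+1D734: 4-byte form → F0 9D 9C B4.
U+4B34F: 4-byte form → F1 8B 8D 8F.
U+1F5A9: 4-byte form → F0 9F 96 A9.
Concatenated (27 bytes): F0 A0 A0 A3 E2 82 AE D9 BC C5 8F F0 9F 98 90 F0 9D 9C B4 F1 8B 8D 8F F0 9F 96 A9.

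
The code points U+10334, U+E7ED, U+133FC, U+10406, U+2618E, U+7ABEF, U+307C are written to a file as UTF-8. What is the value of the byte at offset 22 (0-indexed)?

U+10334 → 4-byte form F0 90 8C B4 at offsets 0–3.
U+E7ED → 3-byte form EE 9F AD at offsets 4–6.
U+133FC → 4-byte form F0 93 8F BC at offsets 7–10.
U+10406 → 4-byte form F0 90 90 86 at offsets 11–14.
U+2618E → 4-byte form F0 A6 86 8E at offsets 15–18.
U+7ABEF → 4-byte form F1 BA AF AF at offsets 19–22.
Offset 22 falls in char 6's range; it's byte 4 of F1 BA AF AF = 0xAF.

0xAF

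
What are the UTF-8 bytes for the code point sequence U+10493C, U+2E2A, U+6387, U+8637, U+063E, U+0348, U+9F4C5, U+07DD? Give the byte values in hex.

U+10493C: 4-byte form → F4 84 A4 BC.
U+2E2A: 3-byte form → E2 B8 AA.
U+6387: 3-byte form → E6 8E 87.
U+8637: 3-byte form → E8 98 B7.
U+063E: 2-byte form → D8 BE.
U+0348: 2-byte form → CD 88.
U+9F4C5: 4-byte form → F2 9F 93 85.
U+07DD: 2-byte form → DF 9D.
Concatenated (23 bytes): F4 84 A4 BC E2 B8 AA E6 8E 87 E8 98 B7 D8 BE CD 88 F2 9F 93 85 DF 9D.

F4 84 A4 BC E2 B8 AA E6 8E 87 E8 98 B7 D8 BE CD 88 F2 9F 93 85 DF 9D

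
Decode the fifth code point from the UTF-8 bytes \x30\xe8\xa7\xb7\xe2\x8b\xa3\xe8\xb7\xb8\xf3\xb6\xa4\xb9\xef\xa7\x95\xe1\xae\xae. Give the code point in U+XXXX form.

U+F6939

Offset 0: leading byte 0x30 = 00110000 → 1-byte char #1 = 30.
Offset 1: leading byte 0xE8 = 11101000 → 3-byte char #2 = E8 A7 B7.
Offset 4: leading byte 0xE2 = 11100010 → 3-byte char #3 = E2 8B A3.
Offset 7: leading byte 0xE8 = 11101000 → 3-byte char #4 = E8 B7 B8.
Offset 10: leading byte 0xF3 = 11110011 → 4-byte char #5 = F3 B6 A4 B9.
Leading byte 0xF3 = 11110011 matches 11110xxx → 4-byte sequence.
Byte 1: 0xF3 = 11110011, payload 011 (3 bits).
Byte 2: 0xB6 = 10110110 (10xxxxxx ✓), payload 110110.
Byte 3: 0xA4 = 10100100 (10xxxxxx ✓), payload 100100.
Byte 4: 0xB9 = 10111001 (10xxxxxx ✓), payload 111001.
Concatenate: 011110110100100111001 = 0xF6939 (21 bits → U+F6939).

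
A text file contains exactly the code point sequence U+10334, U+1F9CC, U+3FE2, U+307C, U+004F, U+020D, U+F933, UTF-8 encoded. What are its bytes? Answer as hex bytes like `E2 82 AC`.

U+10334: 4-byte form → F0 90 8C B4.
U+1F9CC: 4-byte form → F0 9F A7 8C.
U+3FE2: 3-byte form → E3 BF A2.
U+307C: 3-byte form → E3 81 BC.
U+004F: 1-byte form → 4F.
U+020D: 2-byte form → C8 8D.
U+F933: 3-byte form → EF A4 B3.
Concatenated (20 bytes): F0 90 8C B4 F0 9F A7 8C E3 BF A2 E3 81 BC 4F C8 8D EF A4 B3.

F0 90 8C B4 F0 9F A7 8C E3 BF A2 E3 81 BC 4F C8 8D EF A4 B3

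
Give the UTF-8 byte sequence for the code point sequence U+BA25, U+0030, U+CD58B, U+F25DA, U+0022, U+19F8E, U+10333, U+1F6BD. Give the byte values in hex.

U+BA25: 3-byte form → EB A8 A5.
U+0030: 1-byte form → 30.
U+CD58B: 4-byte form → F3 8D 96 8B.
U+F25DA: 4-byte form → F3 B2 97 9A.
U+0022: 1-byte form → 22.
U+19F8E: 4-byte form → F0 99 BE 8E.
U+10333: 4-byte form → F0 90 8C B3.
U+1F6BD: 4-byte form → F0 9F 9A BD.
Concatenated (25 bytes): EB A8 A5 30 F3 8D 96 8B F3 B2 97 9A 22 F0 99 BE 8E F0 90 8C B3 F0 9F 9A BD.

EB A8 A5 30 F3 8D 96 8B F3 B2 97 9A 22 F0 99 BE 8E F0 90 8C B3 F0 9F 9A BD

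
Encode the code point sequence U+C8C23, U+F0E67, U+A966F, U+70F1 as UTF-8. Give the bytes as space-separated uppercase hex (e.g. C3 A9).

F3 88 B0 A3 F3 B0 B9 A7 F2 A9 99 AF E7 83 B1

U+C8C23: 4-byte form → F3 88 B0 A3.
U+F0E67: 4-byte form → F3 B0 B9 A7.
U+A966F: 4-byte form → F2 A9 99 AF.
U+70F1: 3-byte form → E7 83 B1.
Concatenated (15 bytes): F3 88 B0 A3 F3 B0 B9 A7 F2 A9 99 AF E7 83 B1.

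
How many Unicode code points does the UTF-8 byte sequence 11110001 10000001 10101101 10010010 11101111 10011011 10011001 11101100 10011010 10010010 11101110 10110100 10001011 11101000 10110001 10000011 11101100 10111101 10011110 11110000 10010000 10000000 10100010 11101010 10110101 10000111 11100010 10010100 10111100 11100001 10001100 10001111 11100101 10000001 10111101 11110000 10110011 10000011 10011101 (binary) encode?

Byte at offset 0: 0xF1 = 11110001 → 4-byte char (#1). Advance 4.
Byte at offset 4: 0xEF = 11101111 → 3-byte char (#2). Advance 3.
Byte at offset 7: 0xEC = 11101100 → 3-byte char (#3). Advance 3.
Byte at offset 10: 0xEE = 11101110 → 3-byte char (#4). Advance 3.
Byte at offset 13: 0xE8 = 11101000 → 3-byte char (#5). Advance 3.
Byte at offset 16: 0xEC = 11101100 → 3-byte char (#6). Advance 3.
Byte at offset 19: 0xF0 = 11110000 → 4-byte char (#7). Advance 4.
Byte at offset 23: 0xEA = 11101010 → 3-byte char (#8). Advance 3.
Byte at offset 26: 0xE2 = 11100010 → 3-byte char (#9). Advance 3.
Byte at offset 29: 0xE1 = 11100001 → 3-byte char (#10). Advance 3.
Byte at offset 32: 0xE5 = 11100101 → 3-byte char (#11). Advance 3.
Byte at offset 35: 0xF0 = 11110000 → 4-byte char (#12). Advance 4.
Reached end at offset 39 after 12 code points.

12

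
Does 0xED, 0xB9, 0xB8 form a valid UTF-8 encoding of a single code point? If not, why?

invalid (encodes a surrogate (U+D800–U+DFFF))

Structurally a 3-byte sequence; payload = 0xDE78.
But 0xDE78 is in U+D800–U+DFFF, the surrogate range. Surrogates are not Unicode scalar values and are forbidden in UTF-8.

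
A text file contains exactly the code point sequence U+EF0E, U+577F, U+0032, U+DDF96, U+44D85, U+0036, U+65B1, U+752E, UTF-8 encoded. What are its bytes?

EE BC 8E E5 9D BF 32 F3 9D BE 96 F1 84 B6 85 36 E6 96 B1 E7 94 AE

U+EF0E: 3-byte form → EE BC 8E.
U+577F: 3-byte form → E5 9D BF.
U+0032: 1-byte form → 32.
U+DDF96: 4-byte form → F3 9D BE 96.
U+44D85: 4-byte form → F1 84 B6 85.
U+0036: 1-byte form → 36.
U+65B1: 3-byte form → E6 96 B1.
U+752E: 3-byte form → E7 94 AE.
Concatenated (22 bytes): EE BC 8E E5 9D BF 32 F3 9D BE 96 F1 84 B6 85 36 E6 96 B1 E7 94 AE.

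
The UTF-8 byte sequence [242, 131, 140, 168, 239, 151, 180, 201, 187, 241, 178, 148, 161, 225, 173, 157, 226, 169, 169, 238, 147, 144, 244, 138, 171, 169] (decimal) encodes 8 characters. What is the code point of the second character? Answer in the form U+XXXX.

U+F5F4

Offset 0: leading byte 0xF2 = 11110010 → 4-byte char #1 = F2 83 8C A8.
Offset 4: leading byte 0xEF = 11101111 → 3-byte char #2 = EF 97 B4.
Leading byte 0xEF = 11101111 matches 1110xxxx → 3-byte sequence.
Byte 1: 0xEF = 11101111, payload 1111 (4 bits).
Byte 2: 0x97 = 10010111 (10xxxxxx ✓), payload 010111.
Byte 3: 0xB4 = 10110100 (10xxxxxx ✓), payload 110100.
Concatenate: 1111010111110100 = 0xF5F4 (16 bits → U+F5F4).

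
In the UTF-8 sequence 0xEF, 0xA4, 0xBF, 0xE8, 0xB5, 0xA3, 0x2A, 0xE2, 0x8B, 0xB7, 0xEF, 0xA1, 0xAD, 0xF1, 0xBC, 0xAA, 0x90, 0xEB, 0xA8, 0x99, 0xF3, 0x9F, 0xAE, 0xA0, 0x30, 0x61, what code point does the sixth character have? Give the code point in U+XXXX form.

U+7CA90

Offset 0: leading byte 0xEF = 11101111 → 3-byte char #1 = EF A4 BF.
Offset 3: leading byte 0xE8 = 11101000 → 3-byte char #2 = E8 B5 A3.
Offset 6: leading byte 0x2A = 00101010 → 1-byte char #3 = 2A.
Offset 7: leading byte 0xE2 = 11100010 → 3-byte char #4 = E2 8B B7.
Offset 10: leading byte 0xEF = 11101111 → 3-byte char #5 = EF A1 AD.
Offset 13: leading byte 0xF1 = 11110001 → 4-byte char #6 = F1 BC AA 90.
Leading byte 0xF1 = 11110001 matches 11110xxx → 4-byte sequence.
Byte 1: 0xF1 = 11110001, payload 001 (3 bits).
Byte 2: 0xBC = 10111100 (10xxxxxx ✓), payload 111100.
Byte 3: 0xAA = 10101010 (10xxxxxx ✓), payload 101010.
Byte 4: 0x90 = 10010000 (10xxxxxx ✓), payload 010000.
Concatenate: 001111100101010010000 = 0x7CA90 (21 bits → U+7CA90).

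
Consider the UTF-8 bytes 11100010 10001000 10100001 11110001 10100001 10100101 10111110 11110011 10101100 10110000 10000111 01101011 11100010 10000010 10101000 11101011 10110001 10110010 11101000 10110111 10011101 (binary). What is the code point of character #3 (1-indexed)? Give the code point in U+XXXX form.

U+ECC07

Offset 0: leading byte 0xE2 = 11100010 → 3-byte char #1 = E2 88 A1.
Offset 3: leading byte 0xF1 = 11110001 → 4-byte char #2 = F1 A1 A5 BE.
Offset 7: leading byte 0xF3 = 11110011 → 4-byte char #3 = F3 AC B0 87.
Leading byte 0xF3 = 11110011 matches 11110xxx → 4-byte sequence.
Byte 1: 0xF3 = 11110011, payload 011 (3 bits).
Byte 2: 0xAC = 10101100 (10xxxxxx ✓), payload 101100.
Byte 3: 0xB0 = 10110000 (10xxxxxx ✓), payload 110000.
Byte 4: 0x87 = 10000111 (10xxxxxx ✓), payload 000111.
Concatenate: 011101100110000000111 = 0xECC07 (21 bits → U+ECC07).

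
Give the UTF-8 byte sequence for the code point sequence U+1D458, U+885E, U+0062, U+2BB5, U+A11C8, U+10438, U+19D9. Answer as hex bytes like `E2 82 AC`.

U+1D458: 4-byte form → F0 9D 91 98.
U+885E: 3-byte form → E8 A1 9E.
U+0062: 1-byte form → 62.
U+2BB5: 3-byte form → E2 AE B5.
U+A11C8: 4-byte form → F2 A1 87 88.
U+10438: 4-byte form → F0 90 90 B8.
U+19D9: 3-byte form → E1 A7 99.
Concatenated (22 bytes): F0 9D 91 98 E8 A1 9E 62 E2 AE B5 F2 A1 87 88 F0 90 90 B8 E1 A7 99.

F0 9D 91 98 E8 A1 9E 62 E2 AE B5 F2 A1 87 88 F0 90 90 B8 E1 A7 99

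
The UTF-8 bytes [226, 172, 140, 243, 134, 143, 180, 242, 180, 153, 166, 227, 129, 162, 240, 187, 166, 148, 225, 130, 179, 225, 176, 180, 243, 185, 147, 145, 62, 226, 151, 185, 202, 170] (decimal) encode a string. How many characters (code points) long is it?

Byte at offset 0: 0xE2 = 11100010 → 3-byte char (#1). Advance 3.
Byte at offset 3: 0xF3 = 11110011 → 4-byte char (#2). Advance 4.
Byte at offset 7: 0xF2 = 11110010 → 4-byte char (#3). Advance 4.
Byte at offset 11: 0xE3 = 11100011 → 3-byte char (#4). Advance 3.
Byte at offset 14: 0xF0 = 11110000 → 4-byte char (#5). Advance 4.
Byte at offset 18: 0xE1 = 11100001 → 3-byte char (#6). Advance 3.
Byte at offset 21: 0xE1 = 11100001 → 3-byte char (#7). Advance 3.
Byte at offset 24: 0xF3 = 11110011 → 4-byte char (#8). Advance 4.
Byte at offset 28: 0x3E = 00111110 → 1-byte char (#9). Advance 1.
Byte at offset 29: 0xE2 = 11100010 → 3-byte char (#10). Advance 3.
Byte at offset 32: 0xCA = 11001010 → 2-byte char (#11). Advance 2.
Reached end at offset 34 after 11 code points.

11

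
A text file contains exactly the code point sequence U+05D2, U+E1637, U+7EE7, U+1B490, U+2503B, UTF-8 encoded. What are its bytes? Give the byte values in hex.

U+05D2: 2-byte form → D7 92.
U+E1637: 4-byte form → F3 A1 98 B7.
U+7EE7: 3-byte form → E7 BB A7.
U+1B490: 4-byte form → F0 9B 92 90.
U+2503B: 4-byte form → F0 A5 80 BB.
Concatenated (17 bytes): D7 92 F3 A1 98 B7 E7 BB A7 F0 9B 92 90 F0 A5 80 BB.

D7 92 F3 A1 98 B7 E7 BB A7 F0 9B 92 90 F0 A5 80 BB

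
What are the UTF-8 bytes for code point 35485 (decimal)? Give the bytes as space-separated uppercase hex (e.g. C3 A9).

E8 AA 9D

U+8A9D = 0x8A9D = 35485 decimal. In range U+0800–U+FFFF → 3-byte form: 1110xxxx 10xxxxxx 10xxxxxx.
Binary (16 bits): 1000101010011101.
Split 4+6+6: 1000 | 101010 | 011101.
Byte 1: 11101000 = 0xE8.
Byte 2: 10101010 = 0xAA.
Byte 3: 10011101 = 0x9D.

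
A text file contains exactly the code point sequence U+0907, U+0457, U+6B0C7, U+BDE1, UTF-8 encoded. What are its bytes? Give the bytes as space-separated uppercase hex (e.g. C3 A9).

E0 A4 87 D1 97 F1 AB 83 87 EB B7 A1

U+0907: 3-byte form → E0 A4 87.
U+0457: 2-byte form → D1 97.
U+6B0C7: 4-byte form → F1 AB 83 87.
U+BDE1: 3-byte form → EB B7 A1.
Concatenated (12 bytes): E0 A4 87 D1 97 F1 AB 83 87 EB B7 A1.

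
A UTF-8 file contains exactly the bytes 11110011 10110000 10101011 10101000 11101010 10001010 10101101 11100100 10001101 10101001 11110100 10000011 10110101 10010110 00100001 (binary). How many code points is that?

5

Byte at offset 0: 0xF3 = 11110011 → 4-byte char (#1). Advance 4.
Byte at offset 4: 0xEA = 11101010 → 3-byte char (#2). Advance 3.
Byte at offset 7: 0xE4 = 11100100 → 3-byte char (#3). Advance 3.
Byte at offset 10: 0xF4 = 11110100 → 4-byte char (#4). Advance 4.
Byte at offset 14: 0x21 = 00100001 → 1-byte char (#5). Advance 1.
Reached end at offset 15 after 5 code points.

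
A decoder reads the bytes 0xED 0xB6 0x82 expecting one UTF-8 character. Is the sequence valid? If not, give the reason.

invalid (encodes a surrogate (U+D800–U+DFFF))

Structurally a 3-byte sequence; payload = 0xDD82.
But 0xDD82 is in U+D800–U+DFFF, the surrogate range. Surrogates are not Unicode scalar values and are forbidden in UTF-8.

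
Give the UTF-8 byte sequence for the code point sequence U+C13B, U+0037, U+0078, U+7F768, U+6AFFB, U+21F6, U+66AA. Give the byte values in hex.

U+C13B: 3-byte form → EC 84 BB.
U+0037: 1-byte form → 37.
U+0078: 1-byte form → 78.
U+7F768: 4-byte form → F1 BF 9D A8.
U+6AFFB: 4-byte form → F1 AA BF BB.
U+21F6: 3-byte form → E2 87 B6.
U+66AA: 3-byte form → E6 9A AA.
Concatenated (19 bytes): EC 84 BB 37 78 F1 BF 9D A8 F1 AA BF BB E2 87 B6 E6 9A AA.

EC 84 BB 37 78 F1 BF 9D A8 F1 AA BF BB E2 87 B6 E6 9A AA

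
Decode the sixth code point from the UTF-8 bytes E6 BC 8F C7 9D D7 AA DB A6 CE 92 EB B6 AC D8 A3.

U+BDAC

Offset 0: leading byte 0xE6 = 11100110 → 3-byte char #1 = E6 BC 8F.
Offset 3: leading byte 0xC7 = 11000111 → 2-byte char #2 = C7 9D.
Offset 5: leading byte 0xD7 = 11010111 → 2-byte char #3 = D7 AA.
Offset 7: leading byte 0xDB = 11011011 → 2-byte char #4 = DB A6.
Offset 9: leading byte 0xCE = 11001110 → 2-byte char #5 = CE 92.
Offset 11: leading byte 0xEB = 11101011 → 3-byte char #6 = EB B6 AC.
Leading byte 0xEB = 11101011 matches 1110xxxx → 3-byte sequence.
Byte 1: 0xEB = 11101011, payload 1011 (4 bits).
Byte 2: 0xB6 = 10110110 (10xxxxxx ✓), payload 110110.
Byte 3: 0xAC = 10101100 (10xxxxxx ✓), payload 101100.
Concatenate: 1011110110101100 = 0xBDAC (16 bits → U+BDAC).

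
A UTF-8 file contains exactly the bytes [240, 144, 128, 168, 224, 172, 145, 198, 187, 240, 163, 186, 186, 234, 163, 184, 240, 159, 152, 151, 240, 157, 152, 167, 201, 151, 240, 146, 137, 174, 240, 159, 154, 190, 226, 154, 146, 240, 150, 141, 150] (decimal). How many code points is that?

Byte at offset 0: 0xF0 = 11110000 → 4-byte char (#1). Advance 4.
Byte at offset 4: 0xE0 = 11100000 → 3-byte char (#2). Advance 3.
Byte at offset 7: 0xC6 = 11000110 → 2-byte char (#3). Advance 2.
Byte at offset 9: 0xF0 = 11110000 → 4-byte char (#4). Advance 4.
Byte at offset 13: 0xEA = 11101010 → 3-byte char (#5). Advance 3.
Byte at offset 16: 0xF0 = 11110000 → 4-byte char (#6). Advance 4.
Byte at offset 20: 0xF0 = 11110000 → 4-byte char (#7). Advance 4.
Byte at offset 24: 0xC9 = 11001001 → 2-byte char (#8). Advance 2.
Byte at offset 26: 0xF0 = 11110000 → 4-byte char (#9). Advance 4.
Byte at offset 30: 0xF0 = 11110000 → 4-byte char (#10). Advance 4.
Byte at offset 34: 0xE2 = 11100010 → 3-byte char (#11). Advance 3.
Byte at offset 37: 0xF0 = 11110000 → 4-byte char (#12). Advance 4.
Reached end at offset 41 after 12 code points.

12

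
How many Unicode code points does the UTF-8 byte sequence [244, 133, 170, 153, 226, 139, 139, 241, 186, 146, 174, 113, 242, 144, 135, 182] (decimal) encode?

Byte at offset 0: 0xF4 = 11110100 → 4-byte char (#1). Advance 4.
Byte at offset 4: 0xE2 = 11100010 → 3-byte char (#2). Advance 3.
Byte at offset 7: 0xF1 = 11110001 → 4-byte char (#3). Advance 4.
Byte at offset 11: 0x71 = 01110001 → 1-byte char (#4). Advance 1.
Byte at offset 12: 0xF2 = 11110010 → 4-byte char (#5). Advance 4.
Reached end at offset 16 after 5 code points.

5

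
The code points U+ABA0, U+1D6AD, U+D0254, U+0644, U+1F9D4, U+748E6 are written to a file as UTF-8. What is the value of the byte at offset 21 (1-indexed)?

0xA6

1-indexed offset 21 is 0-indexed offset 20.
U+ABA0 → 3-byte form EA AE A0 at offsets 0–2.
U+1D6AD → 4-byte form F0 9D 9A AD at offsets 3–6.
U+D0254 → 4-byte form F3 90 89 94 at offsets 7–10.
U+0644 → 2-byte form D9 84 at offsets 11–12.
U+1F9D4 → 4-byte form F0 9F A7 94 at offsets 13–16.
U+748E6 → 4-byte form F1 B4 A3 A6 at offsets 17–20.
Offset 20 falls in char 6's range; it's byte 4 of F1 B4 A3 A6 = 0xA6.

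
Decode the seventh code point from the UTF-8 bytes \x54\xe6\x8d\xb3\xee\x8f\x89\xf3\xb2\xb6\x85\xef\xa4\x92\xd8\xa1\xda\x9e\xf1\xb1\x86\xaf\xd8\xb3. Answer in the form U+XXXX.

U+069E

Offset 0: leading byte 0x54 = 01010100 → 1-byte char #1 = 54.
Offset 1: leading byte 0xE6 = 11100110 → 3-byte char #2 = E6 8D B3.
Offset 4: leading byte 0xEE = 11101110 → 3-byte char #3 = EE 8F 89.
Offset 7: leading byte 0xF3 = 11110011 → 4-byte char #4 = F3 B2 B6 85.
Offset 11: leading byte 0xEF = 11101111 → 3-byte char #5 = EF A4 92.
Offset 14: leading byte 0xD8 = 11011000 → 2-byte char #6 = D8 A1.
Offset 16: leading byte 0xDA = 11011010 → 2-byte char #7 = DA 9E.
Leading byte 0xDA = 11011010 matches 110xxxxx → 2-byte sequence.
Byte 1: 0xDA = 11011010, payload 11010 (5 bits).
Byte 2: 0x9E = 10011110 (10xxxxxx ✓), payload 011110.
Concatenate: 11010011110 = 0x69E (11 bits → U+069E).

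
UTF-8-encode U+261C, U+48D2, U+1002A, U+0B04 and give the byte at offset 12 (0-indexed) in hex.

0x84

U+261C → 3-byte form E2 98 9C at offsets 0–2.
U+48D2 → 3-byte form E4 A3 92 at offsets 3–5.
U+1002A → 4-byte form F0 90 80 AA at offsets 6–9.
U+0B04 → 3-byte form E0 AC 84 at offsets 10–12.
Offset 12 falls in char 4's range; it's byte 3 of E0 AC 84 = 0x84.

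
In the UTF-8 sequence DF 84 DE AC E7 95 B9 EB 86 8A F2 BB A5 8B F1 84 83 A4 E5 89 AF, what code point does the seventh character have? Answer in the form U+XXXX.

Offset 0: leading byte 0xDF = 11011111 → 2-byte char #1 = DF 84.
Offset 2: leading byte 0xDE = 11011110 → 2-byte char #2 = DE AC.
Offset 4: leading byte 0xE7 = 11100111 → 3-byte char #3 = E7 95 B9.
Offset 7: leading byte 0xEB = 11101011 → 3-byte char #4 = EB 86 8A.
Offset 10: leading byte 0xF2 = 11110010 → 4-byte char #5 = F2 BB A5 8B.
Offset 14: leading byte 0xF1 = 11110001 → 4-byte char #6 = F1 84 83 A4.
Offset 18: leading byte 0xE5 = 11100101 → 3-byte char #7 = E5 89 AF.
Leading byte 0xE5 = 11100101 matches 1110xxxx → 3-byte sequence.
Byte 1: 0xE5 = 11100101, payload 0101 (4 bits).
Byte 2: 0x89 = 10001001 (10xxxxxx ✓), payload 001001.
Byte 3: 0xAF = 10101111 (10xxxxxx ✓), payload 101111.
Concatenate: 0101001001101111 = 0x526F (16 bits → U+526F).

U+526F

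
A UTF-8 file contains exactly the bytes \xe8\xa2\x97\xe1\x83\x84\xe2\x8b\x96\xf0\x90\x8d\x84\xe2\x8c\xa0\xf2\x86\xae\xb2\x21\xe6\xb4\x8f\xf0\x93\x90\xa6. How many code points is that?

Byte at offset 0: 0xE8 = 11101000 → 3-byte char (#1). Advance 3.
Byte at offset 3: 0xE1 = 11100001 → 3-byte char (#2). Advance 3.
Byte at offset 6: 0xE2 = 11100010 → 3-byte char (#3). Advance 3.
Byte at offset 9: 0xF0 = 11110000 → 4-byte char (#4). Advance 4.
Byte at offset 13: 0xE2 = 11100010 → 3-byte char (#5). Advance 3.
Byte at offset 16: 0xF2 = 11110010 → 4-byte char (#6). Advance 4.
Byte at offset 20: 0x21 = 00100001 → 1-byte char (#7). Advance 1.
Byte at offset 21: 0xE6 = 11100110 → 3-byte char (#8). Advance 3.
Byte at offset 24: 0xF0 = 11110000 → 4-byte char (#9). Advance 4.
Reached end at offset 28 after 9 code points.

9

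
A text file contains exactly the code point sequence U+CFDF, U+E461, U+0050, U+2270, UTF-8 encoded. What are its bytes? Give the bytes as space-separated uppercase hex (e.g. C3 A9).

EC BF 9F EE 91 A1 50 E2 89 B0

U+CFDF: 3-byte form → EC BF 9F.
U+E461: 3-byte form → EE 91 A1.
U+0050: 1-byte form → 50.
U+2270: 3-byte form → E2 89 B0.
Concatenated (10 bytes): EC BF 9F EE 91 A1 50 E2 89 B0.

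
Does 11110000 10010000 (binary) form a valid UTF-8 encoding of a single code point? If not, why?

invalid (sequence truncated)

Leading byte 0xF0 = 11110000 → 4-byte form, but only 2 bytes are present.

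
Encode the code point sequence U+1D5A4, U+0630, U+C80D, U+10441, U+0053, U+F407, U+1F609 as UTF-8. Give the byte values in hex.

F0 9D 96 A4 D8 B0 EC A0 8D F0 90 91 81 53 EF 90 87 F0 9F 98 89

U+1D5A4: 4-byte form → F0 9D 96 A4.
U+0630: 2-byte form → D8 B0.
U+C80D: 3-byte form → EC A0 8D.
U+10441: 4-byte form → F0 90 91 81.
U+0053: 1-byte form → 53.
U+F407: 3-byte form → EF 90 87.
U+1F609: 4-byte form → F0 9F 98 89.
Concatenated (21 bytes): F0 9D 96 A4 D8 B0 EC A0 8D F0 90 91 81 53 EF 90 87 F0 9F 98 89.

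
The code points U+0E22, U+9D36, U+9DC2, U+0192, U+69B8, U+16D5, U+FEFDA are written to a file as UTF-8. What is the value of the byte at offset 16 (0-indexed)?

0x95

U+0E22 → 3-byte form E0 B8 A2 at offsets 0–2.
U+9D36 → 3-byte form E9 B4 B6 at offsets 3–5.
U+9DC2 → 3-byte form E9 B7 82 at offsets 6–8.
U+0192 → 2-byte form C6 92 at offsets 9–10.
U+69B8 → 3-byte form E6 A6 B8 at offsets 11–13.
U+16D5 → 3-byte form E1 9B 95 at offsets 14–16.
Offset 16 falls in char 6's range; it's byte 3 of E1 9B 95 = 0x95.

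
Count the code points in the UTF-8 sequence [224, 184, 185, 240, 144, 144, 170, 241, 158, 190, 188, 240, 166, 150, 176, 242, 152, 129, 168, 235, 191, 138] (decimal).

6

Byte at offset 0: 0xE0 = 11100000 → 3-byte char (#1). Advance 3.
Byte at offset 3: 0xF0 = 11110000 → 4-byte char (#2). Advance 4.
Byte at offset 7: 0xF1 = 11110001 → 4-byte char (#3). Advance 4.
Byte at offset 11: 0xF0 = 11110000 → 4-byte char (#4). Advance 4.
Byte at offset 15: 0xF2 = 11110010 → 4-byte char (#5). Advance 4.
Byte at offset 19: 0xEB = 11101011 → 3-byte char (#6). Advance 3.
Reached end at offset 22 after 6 code points.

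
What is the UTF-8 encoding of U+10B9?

E1 82 B9

U+10B9 = 0x10B9 = 4281 decimal. In range U+0800–U+FFFF → 3-byte form: 1110xxxx 10xxxxxx 10xxxxxx.
Binary (16 bits): 0001000010111001.
Split 4+6+6: 0001 | 000010 | 111001.
Byte 1: 11100001 = 0xE1.
Byte 2: 10000010 = 0x82.
Byte 3: 10111001 = 0xB9.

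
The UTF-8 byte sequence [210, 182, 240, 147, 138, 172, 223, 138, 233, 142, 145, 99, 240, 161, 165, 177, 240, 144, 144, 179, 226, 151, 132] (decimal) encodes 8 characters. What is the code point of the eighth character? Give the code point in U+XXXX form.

Offset 0: leading byte 0xD2 = 11010010 → 2-byte char #1 = D2 B6.
Offset 2: leading byte 0xF0 = 11110000 → 4-byte char #2 = F0 93 8A AC.
Offset 6: leading byte 0xDF = 11011111 → 2-byte char #3 = DF 8A.
Offset 8: leading byte 0xE9 = 11101001 → 3-byte char #4 = E9 8E 91.
Offset 11: leading byte 0x63 = 01100011 → 1-byte char #5 = 63.
Offset 12: leading byte 0xF0 = 11110000 → 4-byte char #6 = F0 A1 A5 B1.
Offset 16: leading byte 0xF0 = 11110000 → 4-byte char #7 = F0 90 90 B3.
Offset 20: leading byte 0xE2 = 11100010 → 3-byte char #8 = E2 97 84.
Leading byte 0xE2 = 11100010 matches 1110xxxx → 3-byte sequence.
Byte 1: 0xE2 = 11100010, payload 0010 (4 bits).
Byte 2: 0x97 = 10010111 (10xxxxxx ✓), payload 010111.
Byte 3: 0x84 = 10000100 (10xxxxxx ✓), payload 000100.
Concatenate: 0010010111000100 = 0x25C4 (16 bits → U+25C4).

U+25C4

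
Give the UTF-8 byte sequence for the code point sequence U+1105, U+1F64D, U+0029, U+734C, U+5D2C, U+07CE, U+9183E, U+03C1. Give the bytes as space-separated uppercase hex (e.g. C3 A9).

U+1105: 3-byte form → E1 84 85.
U+1F64D: 4-byte form → F0 9F 99 8D.
U+0029: 1-byte form → 29.
U+734C: 3-byte form → E7 8D 8C.
U+5D2C: 3-byte form → E5 B4 AC.
U+07CE: 2-byte form → DF 8E.
U+9183E: 4-byte form → F2 91 A0 BE.
U+03C1: 2-byte form → CF 81.
Concatenated (22 bytes): E1 84 85 F0 9F 99 8D 29 E7 8D 8C E5 B4 AC DF 8E F2 91 A0 BE CF 81.

E1 84 85 F0 9F 99 8D 29 E7 8D 8C E5 B4 AC DF 8E F2 91 A0 BE CF 81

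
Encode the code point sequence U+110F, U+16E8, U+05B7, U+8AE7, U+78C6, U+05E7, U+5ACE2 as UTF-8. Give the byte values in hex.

U+110F: 3-byte form → E1 84 8F.
U+16E8: 3-byte form → E1 9B A8.
U+05B7: 2-byte form → D6 B7.
U+8AE7: 3-byte form → E8 AB A7.
U+78C6: 3-byte form → E7 A3 86.
U+05E7: 2-byte form → D7 A7.
U+5ACE2: 4-byte form → F1 9A B3 A2.
Concatenated (20 bytes): E1 84 8F E1 9B A8 D6 B7 E8 AB A7 E7 A3 86 D7 A7 F1 9A B3 A2.

E1 84 8F E1 9B A8 D6 B7 E8 AB A7 E7 A3 86 D7 A7 F1 9A B3 A2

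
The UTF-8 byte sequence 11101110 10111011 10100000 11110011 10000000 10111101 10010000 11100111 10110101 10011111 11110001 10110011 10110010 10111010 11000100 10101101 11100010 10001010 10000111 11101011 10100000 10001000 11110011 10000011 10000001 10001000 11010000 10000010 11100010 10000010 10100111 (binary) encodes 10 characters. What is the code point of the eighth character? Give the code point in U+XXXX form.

U+C3048

Offset 0: leading byte 0xEE = 11101110 → 3-byte char #1 = EE BB A0.
Offset 3: leading byte 0xF3 = 11110011 → 4-byte char #2 = F3 80 BD 90.
Offset 7: leading byte 0xE7 = 11100111 → 3-byte char #3 = E7 B5 9F.
Offset 10: leading byte 0xF1 = 11110001 → 4-byte char #4 = F1 B3 B2 BA.
Offset 14: leading byte 0xC4 = 11000100 → 2-byte char #5 = C4 AD.
Offset 16: leading byte 0xE2 = 11100010 → 3-byte char #6 = E2 8A 87.
Offset 19: leading byte 0xEB = 11101011 → 3-byte char #7 = EB A0 88.
Offset 22: leading byte 0xF3 = 11110011 → 4-byte char #8 = F3 83 81 88.
Leading byte 0xF3 = 11110011 matches 11110xxx → 4-byte sequence.
Byte 1: 0xF3 = 11110011, payload 011 (3 bits).
Byte 2: 0x83 = 10000011 (10xxxxxx ✓), payload 000011.
Byte 3: 0x81 = 10000001 (10xxxxxx ✓), payload 000001.
Byte 4: 0x88 = 10001000 (10xxxxxx ✓), payload 001000.
Concatenate: 011000011000001001000 = 0xC3048 (21 bits → U+C3048).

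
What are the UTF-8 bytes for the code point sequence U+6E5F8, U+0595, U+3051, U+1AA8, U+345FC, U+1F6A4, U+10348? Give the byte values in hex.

U+6E5F8: 4-byte form → F1 AE 97 B8.
U+0595: 2-byte form → D6 95.
U+3051: 3-byte form → E3 81 91.
U+1AA8: 3-byte form → E1 AA A8.
U+345FC: 4-byte form → F0 B4 97 BC.
U+1F6A4: 4-byte form → F0 9F 9A A4.
U+10348: 4-byte form → F0 90 8D 88.
Concatenated (24 bytes): F1 AE 97 B8 D6 95 E3 81 91 E1 AA A8 F0 B4 97 BC F0 9F 9A A4 F0 90 8D 88.

F1 AE 97 B8 D6 95 E3 81 91 E1 AA A8 F0 B4 97 BC F0 9F 9A A4 F0 90 8D 88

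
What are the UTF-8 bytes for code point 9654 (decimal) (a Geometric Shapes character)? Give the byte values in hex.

E2 96 B6

U+25B6 = 0x25B6 = 9654 decimal. In range U+0800–U+FFFF → 3-byte form: 1110xxxx 10xxxxxx 10xxxxxx.
Binary (16 bits): 0010010110110110.
Split 4+6+6: 0010 | 010110 | 110110.
Byte 1: 11100010 = 0xE2.
Byte 2: 10010110 = 0x96.
Byte 3: 10110110 = 0xB6.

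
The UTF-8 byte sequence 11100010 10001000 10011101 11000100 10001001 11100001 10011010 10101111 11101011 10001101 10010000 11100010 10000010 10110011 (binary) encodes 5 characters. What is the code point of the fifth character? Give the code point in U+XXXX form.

Offset 0: leading byte 0xE2 = 11100010 → 3-byte char #1 = E2 88 9D.
Offset 3: leading byte 0xC4 = 11000100 → 2-byte char #2 = C4 89.
Offset 5: leading byte 0xE1 = 11100001 → 3-byte char #3 = E1 9A AF.
Offset 8: leading byte 0xEB = 11101011 → 3-byte char #4 = EB 8D 90.
Offset 11: leading byte 0xE2 = 11100010 → 3-byte char #5 = E2 82 B3.
Leading byte 0xE2 = 11100010 matches 1110xxxx → 3-byte sequence.
Byte 1: 0xE2 = 11100010, payload 0010 (4 bits).
Byte 2: 0x82 = 10000010 (10xxxxxx ✓), payload 000010.
Byte 3: 0xB3 = 10110011 (10xxxxxx ✓), payload 110011.
Concatenate: 0010000010110011 = 0x20B3 (16 bits → U+20B3).

U+20B3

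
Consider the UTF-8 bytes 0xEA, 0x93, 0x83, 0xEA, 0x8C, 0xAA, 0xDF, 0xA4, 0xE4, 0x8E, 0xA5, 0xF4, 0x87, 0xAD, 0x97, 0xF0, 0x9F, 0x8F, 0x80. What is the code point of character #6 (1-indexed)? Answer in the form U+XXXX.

Offset 0: leading byte 0xEA = 11101010 → 3-byte char #1 = EA 93 83.
Offset 3: leading byte 0xEA = 11101010 → 3-byte char #2 = EA 8C AA.
Offset 6: leading byte 0xDF = 11011111 → 2-byte char #3 = DF A4.
Offset 8: leading byte 0xE4 = 11100100 → 3-byte char #4 = E4 8E A5.
Offset 11: leading byte 0xF4 = 11110100 → 4-byte char #5 = F4 87 AD 97.
Offset 15: leading byte 0xF0 = 11110000 → 4-byte char #6 = F0 9F 8F 80.
Leading byte 0xF0 = 11110000 matches 11110xxx → 4-byte sequence.
Byte 1: 0xF0 = 11110000, payload 000 (3 bits).
Byte 2: 0x9F = 10011111 (10xxxxxx ✓), payload 011111.
Byte 3: 0x8F = 10001111 (10xxxxxx ✓), payload 001111.
Byte 4: 0x80 = 10000000 (10xxxxxx ✓), payload 000000.
Concatenate: 000011111001111000000 = 0x1F3C0 (21 bits → U+1F3C0).

U+1F3C0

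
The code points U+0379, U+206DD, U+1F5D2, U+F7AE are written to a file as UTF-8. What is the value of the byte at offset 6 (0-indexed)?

0xF0

U+0379 → 2-byte form CD B9 at offsets 0–1.
U+206DD → 4-byte form F0 A0 9B 9D at offsets 2–5.
U+1F5D2 → 4-byte form F0 9F 97 92 at offsets 6–9.
Offset 6 falls in char 3's range; it's byte 1 of F0 9F 97 92 = 0xF0.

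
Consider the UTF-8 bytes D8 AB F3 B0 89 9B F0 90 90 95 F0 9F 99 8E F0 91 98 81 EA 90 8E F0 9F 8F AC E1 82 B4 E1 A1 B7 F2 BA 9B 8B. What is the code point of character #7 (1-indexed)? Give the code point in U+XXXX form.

Offset 0: leading byte 0xD8 = 11011000 → 2-byte char #1 = D8 AB.
Offset 2: leading byte 0xF3 = 11110011 → 4-byte char #2 = F3 B0 89 9B.
Offset 6: leading byte 0xF0 = 11110000 → 4-byte char #3 = F0 90 90 95.
Offset 10: leading byte 0xF0 = 11110000 → 4-byte char #4 = F0 9F 99 8E.
Offset 14: leading byte 0xF0 = 11110000 → 4-byte char #5 = F0 91 98 81.
Offset 18: leading byte 0xEA = 11101010 → 3-byte char #6 = EA 90 8E.
Offset 21: leading byte 0xF0 = 11110000 → 4-byte char #7 = F0 9F 8F AC.
Leading byte 0xF0 = 11110000 matches 11110xxx → 4-byte sequence.
Byte 1: 0xF0 = 11110000, payload 000 (3 bits).
Byte 2: 0x9F = 10011111 (10xxxxxx ✓), payload 011111.
Byte 3: 0x8F = 10001111 (10xxxxxx ✓), payload 001111.
Byte 4: 0xAC = 10101100 (10xxxxxx ✓), payload 101100.
Concatenate: 000011111001111101100 = 0x1F3EC (21 bits → U+1F3EC).

U+1F3EC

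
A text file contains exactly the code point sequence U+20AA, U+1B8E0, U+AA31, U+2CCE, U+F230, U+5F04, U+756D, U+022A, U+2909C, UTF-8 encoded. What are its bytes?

U+20AA: 3-byte form → E2 82 AA.
U+1B8E0: 4-byte form → F0 9B A3 A0.
U+AA31: 3-byte form → EA A8 B1.
U+2CCE: 3-byte form → E2 B3 8E.
U+F230: 3-byte form → EF 88 B0.
U+5F04: 3-byte form → E5 BC 84.
U+756D: 3-byte form → E7 95 AD.
U+022A: 2-byte form → C8 AA.
U+2909C: 4-byte form → F0 A9 82 9C.
Concatenated (28 bytes): E2 82 AA F0 9B A3 A0 EA A8 B1 E2 B3 8E EF 88 B0 E5 BC 84 E7 95 AD C8 AA F0 A9 82 9C.

E2 82 AA F0 9B A3 A0 EA A8 B1 E2 B3 8E EF 88 B0 E5 BC 84 E7 95 AD C8 AA F0 A9 82 9C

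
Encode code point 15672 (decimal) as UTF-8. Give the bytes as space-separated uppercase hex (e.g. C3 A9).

U+3D38 = 0x3D38 = 15672 decimal. In range U+0800–U+FFFF → 3-byte form: 1110xxxx 10xxxxxx 10xxxxxx.
Binary (16 bits): 0011110100111000.
Split 4+6+6: 0011 | 110100 | 111000.
Byte 1: 11100011 = 0xE3.
Byte 2: 10110100 = 0xB4.
Byte 3: 10111000 = 0xB8.

E3 B4 B8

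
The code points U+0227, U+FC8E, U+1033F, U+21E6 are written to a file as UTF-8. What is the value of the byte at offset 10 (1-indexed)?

0xE2

1-indexed offset 10 is 0-indexed offset 9.
U+0227 → 2-byte form C8 A7 at offsets 0–1.
U+FC8E → 3-byte form EF B2 8E at offsets 2–4.
U+1033F → 4-byte form F0 90 8C BF at offsets 5–8.
U+21E6 → 3-byte form E2 87 A6 at offsets 9–11.
Offset 9 falls in char 4's range; it's byte 1 of E2 87 A6 = 0xE2.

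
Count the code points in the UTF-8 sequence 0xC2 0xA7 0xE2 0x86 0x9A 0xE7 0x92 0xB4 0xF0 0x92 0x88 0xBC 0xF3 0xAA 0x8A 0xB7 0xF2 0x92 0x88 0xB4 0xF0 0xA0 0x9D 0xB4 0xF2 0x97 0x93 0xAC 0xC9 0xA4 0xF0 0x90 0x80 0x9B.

10

Byte at offset 0: 0xC2 = 11000010 → 2-byte char (#1). Advance 2.
Byte at offset 2: 0xE2 = 11100010 → 3-byte char (#2). Advance 3.
Byte at offset 5: 0xE7 = 11100111 → 3-byte char (#3). Advance 3.
Byte at offset 8: 0xF0 = 11110000 → 4-byte char (#4). Advance 4.
Byte at offset 12: 0xF3 = 11110011 → 4-byte char (#5). Advance 4.
Byte at offset 16: 0xF2 = 11110010 → 4-byte char (#6). Advance 4.
Byte at offset 20: 0xF0 = 11110000 → 4-byte char (#7). Advance 4.
Byte at offset 24: 0xF2 = 11110010 → 4-byte char (#8). Advance 4.
Byte at offset 28: 0xC9 = 11001001 → 2-byte char (#9). Advance 2.
Byte at offset 30: 0xF0 = 11110000 → 4-byte char (#10). Advance 4.
Reached end at offset 34 after 10 code points.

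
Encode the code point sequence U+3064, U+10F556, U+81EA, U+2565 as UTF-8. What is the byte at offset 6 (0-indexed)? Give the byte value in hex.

0x96

U+3064 → 3-byte form E3 81 A4 at offsets 0–2.
U+10F556 → 4-byte form F4 8F 95 96 at offsets 3–6.
Offset 6 falls in char 2's range; it's byte 4 of F4 8F 95 96 = 0x96.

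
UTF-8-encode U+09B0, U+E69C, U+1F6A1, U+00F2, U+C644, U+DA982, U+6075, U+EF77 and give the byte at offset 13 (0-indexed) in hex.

0x99

U+09B0 → 3-byte form E0 A6 B0 at offsets 0–2.
U+E69C → 3-byte form EE 9A 9C at offsets 3–5.
U+1F6A1 → 4-byte form F0 9F 9A A1 at offsets 6–9.
U+00F2 → 2-byte form C3 B2 at offsets 10–11.
U+C644 → 3-byte form EC 99 84 at offsets 12–14.
Offset 13 falls in char 5's range; it's byte 2 of EC 99 84 = 0x99.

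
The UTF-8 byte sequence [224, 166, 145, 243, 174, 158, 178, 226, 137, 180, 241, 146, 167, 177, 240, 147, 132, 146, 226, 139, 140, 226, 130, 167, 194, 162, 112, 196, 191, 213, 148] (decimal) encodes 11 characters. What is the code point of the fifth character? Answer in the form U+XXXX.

U+13112

Offset 0: leading byte 0xE0 = 11100000 → 3-byte char #1 = E0 A6 91.
Offset 3: leading byte 0xF3 = 11110011 → 4-byte char #2 = F3 AE 9E B2.
Offset 7: leading byte 0xE2 = 11100010 → 3-byte char #3 = E2 89 B4.
Offset 10: leading byte 0xF1 = 11110001 → 4-byte char #4 = F1 92 A7 B1.
Offset 14: leading byte 0xF0 = 11110000 → 4-byte char #5 = F0 93 84 92.
Leading byte 0xF0 = 11110000 matches 11110xxx → 4-byte sequence.
Byte 1: 0xF0 = 11110000, payload 000 (3 bits).
Byte 2: 0x93 = 10010011 (10xxxxxx ✓), payload 010011.
Byte 3: 0x84 = 10000100 (10xxxxxx ✓), payload 000100.
Byte 4: 0x92 = 10010010 (10xxxxxx ✓), payload 010010.
Concatenate: 000010011000100010010 = 0x13112 (21 bits → U+13112).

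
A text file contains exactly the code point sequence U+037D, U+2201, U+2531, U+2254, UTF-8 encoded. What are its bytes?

U+037D: 2-byte form → CD BD.
U+2201: 3-byte form → E2 88 81.
U+2531: 3-byte form → E2 94 B1.
U+2254: 3-byte form → E2 89 94.
Concatenated (11 bytes): CD BD E2 88 81 E2 94 B1 E2 89 94.

CD BD E2 88 81 E2 94 B1 E2 89 94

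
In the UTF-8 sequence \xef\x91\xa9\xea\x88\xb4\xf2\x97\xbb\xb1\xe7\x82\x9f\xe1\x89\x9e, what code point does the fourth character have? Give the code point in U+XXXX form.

U+709F

Offset 0: leading byte 0xEF = 11101111 → 3-byte char #1 = EF 91 A9.
Offset 3: leading byte 0xEA = 11101010 → 3-byte char #2 = EA 88 B4.
Offset 6: leading byte 0xF2 = 11110010 → 4-byte char #3 = F2 97 BB B1.
Offset 10: leading byte 0xE7 = 11100111 → 3-byte char #4 = E7 82 9F.
Leading byte 0xE7 = 11100111 matches 1110xxxx → 3-byte sequence.
Byte 1: 0xE7 = 11100111, payload 0111 (4 bits).
Byte 2: 0x82 = 10000010 (10xxxxxx ✓), payload 000010.
Byte 3: 0x9F = 10011111 (10xxxxxx ✓), payload 011111.
Concatenate: 0111000010011111 = 0x709F (16 bits → U+709F).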